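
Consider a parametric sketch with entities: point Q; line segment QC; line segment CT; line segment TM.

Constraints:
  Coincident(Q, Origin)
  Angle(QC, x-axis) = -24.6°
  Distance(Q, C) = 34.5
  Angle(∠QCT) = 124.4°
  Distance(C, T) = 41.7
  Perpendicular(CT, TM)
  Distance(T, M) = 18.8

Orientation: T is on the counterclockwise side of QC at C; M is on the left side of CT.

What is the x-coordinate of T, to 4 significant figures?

67.11

Q is at the origin; QC runs at -24.6° with length 34.5, so C = 34.5·(cos -24.6°, sin -24.6°) = (31.37, -14.36). ∠QCT = 124.4°, so CT runs at -24.6° + (180° − 124.4°) = 31.00° from the x-axis; with |CT| = 41.7, T = C + 41.7·(cos 31.00°, sin 31.00°) = (67.11, 7.115). So T.x = 67.11.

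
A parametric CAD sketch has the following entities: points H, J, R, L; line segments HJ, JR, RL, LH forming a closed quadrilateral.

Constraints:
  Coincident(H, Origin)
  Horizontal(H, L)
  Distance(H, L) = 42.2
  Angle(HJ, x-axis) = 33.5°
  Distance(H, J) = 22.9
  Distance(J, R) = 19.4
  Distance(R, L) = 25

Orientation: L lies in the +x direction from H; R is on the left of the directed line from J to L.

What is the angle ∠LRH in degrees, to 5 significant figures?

72.585°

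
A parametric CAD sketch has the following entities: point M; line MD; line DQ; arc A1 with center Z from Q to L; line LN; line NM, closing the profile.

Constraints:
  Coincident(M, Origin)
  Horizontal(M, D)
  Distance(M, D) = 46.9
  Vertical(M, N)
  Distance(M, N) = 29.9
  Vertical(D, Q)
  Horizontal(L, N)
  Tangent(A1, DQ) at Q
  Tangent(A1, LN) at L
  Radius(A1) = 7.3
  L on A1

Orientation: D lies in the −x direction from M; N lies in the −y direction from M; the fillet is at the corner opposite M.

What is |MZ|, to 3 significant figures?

45.6

M is at the origin; M and D share the same y with |MD| = 46.9 and D on the −x side, so D = (-46.9, 0.00). M and N share the same x with |MN| = 29.9 and N on the −y side, so N = (0.00, -29.9). The virtual corner opposite M is at (-46.9, -29.9). A1 meets DQ tangentially, so ZQ is at right angles to DQ and since A1 is tangent to LN there, ZL ⟂ LN, with radius 7.3, so the center Z sits 7.3 in from both sides at Z = (-39.6, -22.6). Then |MZ| = |Z − M| = 45.6.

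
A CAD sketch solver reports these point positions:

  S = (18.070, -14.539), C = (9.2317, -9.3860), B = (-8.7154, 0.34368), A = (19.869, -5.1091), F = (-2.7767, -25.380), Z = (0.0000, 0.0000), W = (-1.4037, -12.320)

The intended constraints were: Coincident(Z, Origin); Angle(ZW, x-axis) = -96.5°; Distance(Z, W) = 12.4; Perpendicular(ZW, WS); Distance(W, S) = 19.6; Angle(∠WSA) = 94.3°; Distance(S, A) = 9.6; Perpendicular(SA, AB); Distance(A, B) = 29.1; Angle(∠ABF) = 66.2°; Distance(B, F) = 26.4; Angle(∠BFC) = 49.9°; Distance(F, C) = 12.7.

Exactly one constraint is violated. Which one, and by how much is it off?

Distance(F, C) = 12.7 — off by 7.30.

Z = (0.00, 0.00) ✓; ZW at -96.50° ✓; |ZW| = 12.40 ✓; ∠(ZW, WS) = 90.00° ✓; |WS| = 19.60 ✓; ∠WSA = 94.30° ✓; |SA| = 9.600 ✓; ∠(SA, AB) = 90.00° ✓; |AB| = 29.10 ✓; ∠ABF = 66.20° ✓; |BF| = 26.40 ✓; ∠BFC = 49.90° ✓; |FC| = 20.00 ✗.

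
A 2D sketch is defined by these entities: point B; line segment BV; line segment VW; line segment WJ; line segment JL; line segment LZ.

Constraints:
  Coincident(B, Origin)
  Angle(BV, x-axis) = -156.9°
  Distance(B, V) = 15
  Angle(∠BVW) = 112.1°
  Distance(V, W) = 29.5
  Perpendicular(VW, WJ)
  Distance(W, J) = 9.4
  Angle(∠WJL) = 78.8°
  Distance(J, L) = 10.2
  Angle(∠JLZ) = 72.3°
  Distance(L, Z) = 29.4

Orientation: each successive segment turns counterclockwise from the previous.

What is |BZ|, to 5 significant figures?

50.854

∠WJL = 78.8° gives JL at 102.20° from the x-axis; with |JL| = 10.2, L = (-6.0394, -25.247). ∠JLZ = 72.3° gives LZ at -150.10° from the x-axis; with |LZ| = 29.4, Z = (-31.526, -39.902). Then |BZ| = |Z − B| = 50.854.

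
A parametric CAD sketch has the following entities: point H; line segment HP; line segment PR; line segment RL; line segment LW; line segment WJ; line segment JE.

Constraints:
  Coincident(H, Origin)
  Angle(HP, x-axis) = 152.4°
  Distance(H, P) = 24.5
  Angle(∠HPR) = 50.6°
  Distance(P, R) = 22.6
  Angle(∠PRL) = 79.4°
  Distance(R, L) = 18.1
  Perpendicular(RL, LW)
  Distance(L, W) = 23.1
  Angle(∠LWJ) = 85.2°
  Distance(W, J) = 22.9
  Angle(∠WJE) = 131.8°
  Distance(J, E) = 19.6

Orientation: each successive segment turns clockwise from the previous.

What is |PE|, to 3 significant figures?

26.6

∠LWJ = 85.2° gives WJ at 97.6° from the x-axis; with |WJ| = 22.9, J = (-22.6, 20.2). ∠WJE = 131.8° gives JE at 49.4° from the x-axis; with |JE| = 19.6, E = (-9.86, 35.1). Then |PE| = |E − P| = 26.6.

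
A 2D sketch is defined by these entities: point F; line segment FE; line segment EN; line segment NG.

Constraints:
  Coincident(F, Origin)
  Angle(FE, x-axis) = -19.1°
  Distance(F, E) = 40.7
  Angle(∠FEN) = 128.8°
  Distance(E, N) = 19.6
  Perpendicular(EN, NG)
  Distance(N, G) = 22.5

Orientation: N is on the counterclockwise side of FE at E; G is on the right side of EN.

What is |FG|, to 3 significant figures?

70.5

∠FEN = 128.8°, so EN runs at -19.1° + (180° − 128.8°) = 32.1° from the x-axis; with |EN| = 19.6, N = E + 19.6·(cos 32.1°, sin 32.1°) = (55.1, -2.90). EN ⟂ NG; with |NG| = 22.5 on the right of EN, G = N + 22.5·(0.531, -0.847) = (67.0, -22.0). Then |FG| = |G − F| = 70.5.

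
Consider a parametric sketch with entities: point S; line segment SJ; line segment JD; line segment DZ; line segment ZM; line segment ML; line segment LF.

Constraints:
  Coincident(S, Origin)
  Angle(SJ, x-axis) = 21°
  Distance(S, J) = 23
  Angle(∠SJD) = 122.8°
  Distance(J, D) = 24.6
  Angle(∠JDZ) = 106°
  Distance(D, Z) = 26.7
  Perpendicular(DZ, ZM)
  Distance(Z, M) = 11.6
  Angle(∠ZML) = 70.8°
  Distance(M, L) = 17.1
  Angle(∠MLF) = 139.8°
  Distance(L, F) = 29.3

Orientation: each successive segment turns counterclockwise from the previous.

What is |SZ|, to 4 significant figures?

44.87

S is at the origin; SJ runs at 21.0° with length 23.0, so J = (21.47, 8.242). ∠SJD = 122.8° gives JD at 78.20° from the x-axis; with |JD| = 24.6, D = (26.50, 32.32). ∠JDZ = 106.0° gives DZ at 152.2° from the x-axis; with |DZ| = 26.7, Z = (2.885, 44.78). Then |SZ| = |Z − S| = 44.87.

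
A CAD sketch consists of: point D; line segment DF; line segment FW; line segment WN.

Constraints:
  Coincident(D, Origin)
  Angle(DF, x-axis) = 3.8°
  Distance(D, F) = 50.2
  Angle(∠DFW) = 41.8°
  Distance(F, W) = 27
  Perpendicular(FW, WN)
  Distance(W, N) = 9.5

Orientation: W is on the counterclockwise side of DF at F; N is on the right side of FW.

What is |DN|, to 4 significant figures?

44.21

D is at the origin; DF runs at 3.8° with length 50.2, so F = 50.2·(cos 3.8°, sin 3.8°) = (50.09, 3.327). ∠DFW = 41.8°, so FW runs at 3.8° + (180° − 41.8°) = 142.0° from the x-axis; with |FW| = 27.0, W = F + 27.0·(cos 142.0°, sin 142.0°) = (28.81, 19.95). FW ⟂ WN; with |WN| = 9.5 on the right of FW, N = W + 9.5·(0.6157, 0.7880) = (34.66, 27.44). Then |DN| = |N − D| = 44.21.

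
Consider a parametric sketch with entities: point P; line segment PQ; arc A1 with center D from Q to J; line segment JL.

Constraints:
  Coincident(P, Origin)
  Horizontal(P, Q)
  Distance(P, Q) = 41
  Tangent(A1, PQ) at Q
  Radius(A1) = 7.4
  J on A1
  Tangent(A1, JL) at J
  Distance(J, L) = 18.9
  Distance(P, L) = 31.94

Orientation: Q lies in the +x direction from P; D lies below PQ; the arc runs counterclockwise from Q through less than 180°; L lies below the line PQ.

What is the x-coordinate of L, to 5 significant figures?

24.996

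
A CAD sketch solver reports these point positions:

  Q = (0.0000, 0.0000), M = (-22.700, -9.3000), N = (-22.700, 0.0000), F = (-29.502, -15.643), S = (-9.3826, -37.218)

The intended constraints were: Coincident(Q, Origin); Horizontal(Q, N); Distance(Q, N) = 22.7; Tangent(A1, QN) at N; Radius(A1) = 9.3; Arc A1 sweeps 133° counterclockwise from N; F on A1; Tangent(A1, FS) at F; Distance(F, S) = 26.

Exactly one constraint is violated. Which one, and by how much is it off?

Distance(F, S) = 26 — off by 3.50.

Q = (0.00, 0.00) ✓; Q.y = 0.00, N.y = 0.00 ✓; |QN| = 22.70 ✓; ∠(MN, NQ) = 90.00° ✓; |MN| = 9.300 ✓; bearing(M→F) − bearing(M→N) = 133.0° ✓; |MF| = 9.301 ✓; ∠(MF, FS) = 90.00° ✓; |FS| = 29.50 ✗.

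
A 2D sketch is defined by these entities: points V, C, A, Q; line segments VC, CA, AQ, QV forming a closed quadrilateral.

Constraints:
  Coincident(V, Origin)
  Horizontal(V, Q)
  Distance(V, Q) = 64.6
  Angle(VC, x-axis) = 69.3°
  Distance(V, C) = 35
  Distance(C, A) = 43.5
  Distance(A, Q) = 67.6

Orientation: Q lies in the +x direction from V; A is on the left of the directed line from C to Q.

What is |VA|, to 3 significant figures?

76.9

V is at the origin; VQ is horizontal with |VQ| = 64.6 and Q in +x, so Q = (64.6, 0). VC runs at 69.3° with |VC| = 35.0, so C = (12.4, 32.7). A is determined by |CA| = 43.5 and |AQ| = 67.6 together: it lies at the intersection of circle(C, 43.5) and circle(Q, 67.6). With |CQ| = 61.6, the foot of the radical line on CQ is 9.10 from C and the perpendicular offset is √(43.5² − 9.10²) = 42.5. Taking the left-of-CQ solution: A = (42.7, 63.9).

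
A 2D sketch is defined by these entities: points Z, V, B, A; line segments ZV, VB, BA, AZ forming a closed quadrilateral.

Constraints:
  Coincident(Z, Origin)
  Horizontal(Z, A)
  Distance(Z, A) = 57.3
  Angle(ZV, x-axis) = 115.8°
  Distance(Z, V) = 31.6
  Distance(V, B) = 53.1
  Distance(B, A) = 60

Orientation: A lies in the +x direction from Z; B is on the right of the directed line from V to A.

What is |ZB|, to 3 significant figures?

22.4

Z is at the origin; ZA is horizontal with |ZA| = 57.3 and A in +x, so A = (57.3, 0). ZV runs at 115.8° with |ZV| = 31.6, so V = (-13.8, 28.5). B is determined by |VB| = 53.1 and |BA| = 60.0 together: it lies at the intersection of circle(V, 53.1) and circle(A, 60.0). With |VA| = 76.5, the foot of the radical line on VA is 33.2 from V and the perpendicular offset is √(53.1² − 33.2²) = 41.5. Taking the right-of-VA solution: B = (1.63, -22.4).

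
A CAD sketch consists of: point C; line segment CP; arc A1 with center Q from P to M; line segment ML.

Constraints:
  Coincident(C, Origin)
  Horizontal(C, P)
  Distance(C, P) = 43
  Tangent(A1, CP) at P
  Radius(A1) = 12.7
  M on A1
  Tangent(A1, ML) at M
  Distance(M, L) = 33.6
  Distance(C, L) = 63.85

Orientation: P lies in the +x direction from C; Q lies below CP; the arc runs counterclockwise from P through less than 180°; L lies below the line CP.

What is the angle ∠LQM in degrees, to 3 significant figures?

69.3°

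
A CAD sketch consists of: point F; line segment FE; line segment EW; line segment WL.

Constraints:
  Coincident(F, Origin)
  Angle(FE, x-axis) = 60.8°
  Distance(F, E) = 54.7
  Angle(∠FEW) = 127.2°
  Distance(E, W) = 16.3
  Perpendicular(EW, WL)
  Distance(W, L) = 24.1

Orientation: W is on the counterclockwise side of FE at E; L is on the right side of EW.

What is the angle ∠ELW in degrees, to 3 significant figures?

34.1°

F is at the origin; FE runs at 60.8° with length 54.7, so E = 54.7·(cos 60.8°, sin 60.8°) = (26.7, 47.7). ∠FEW = 127.2°, so EW runs at 60.8° + (180° − 127.2°) = 114° from the x-axis; with |EW| = 16.3, W = E + 16.3·(cos 114°, sin 114°) = (20.2, 62.7). EW ⟂ WL; with |WL| = 24.1 on the right of EW, L = W + 24.1·(0.916, 0.400) = (42.2, 72.3). Then cos ∠ELW = LE·LW / (|LE||LW|), giving 34.1°.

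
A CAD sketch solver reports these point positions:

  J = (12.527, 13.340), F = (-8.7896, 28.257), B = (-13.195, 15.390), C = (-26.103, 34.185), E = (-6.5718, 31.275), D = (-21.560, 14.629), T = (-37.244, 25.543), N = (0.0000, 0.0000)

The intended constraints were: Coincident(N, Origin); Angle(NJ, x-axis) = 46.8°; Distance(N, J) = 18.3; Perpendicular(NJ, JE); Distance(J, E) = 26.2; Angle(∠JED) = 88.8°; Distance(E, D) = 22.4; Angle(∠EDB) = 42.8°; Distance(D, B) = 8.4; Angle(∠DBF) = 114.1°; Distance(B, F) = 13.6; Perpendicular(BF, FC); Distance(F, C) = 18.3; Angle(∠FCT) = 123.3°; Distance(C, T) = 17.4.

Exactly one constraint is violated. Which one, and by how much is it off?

Distance(C, T) = 17.4 — off by 3.30.

N = (0.00, 0.00) ✓; NJ at 46.80° ✓; |NJ| = 18.30 ✓; ∠(NJ, JE) = 90.00° ✓; |JE| = 26.20 ✓; ∠JED = 88.80° ✓; |ED| = 22.40 ✓; ∠EDB = 42.80° ✓; |DB| = 8.400 ✓; ∠DBF = 114.1° ✓; |BF| = 13.60 ✓; ∠(BF, FC) = 90.00° ✓; |FC| = 18.30 ✓; ∠FCT = 123.3° ✓; |CT| = 14.10 ✗.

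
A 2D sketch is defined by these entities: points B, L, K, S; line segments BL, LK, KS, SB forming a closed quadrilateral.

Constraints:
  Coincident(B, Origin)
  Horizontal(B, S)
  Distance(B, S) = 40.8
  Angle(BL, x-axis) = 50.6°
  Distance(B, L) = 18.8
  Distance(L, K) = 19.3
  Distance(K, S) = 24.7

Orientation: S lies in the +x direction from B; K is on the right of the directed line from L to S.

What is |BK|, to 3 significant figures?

17.0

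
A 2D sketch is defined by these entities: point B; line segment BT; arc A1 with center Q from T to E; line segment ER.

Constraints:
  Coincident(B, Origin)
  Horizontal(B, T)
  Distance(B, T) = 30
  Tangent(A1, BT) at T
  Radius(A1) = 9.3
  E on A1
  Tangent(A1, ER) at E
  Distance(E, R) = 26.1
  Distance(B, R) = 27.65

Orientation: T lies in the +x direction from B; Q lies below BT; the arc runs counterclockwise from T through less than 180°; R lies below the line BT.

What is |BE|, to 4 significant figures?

22.56

Checks: |QT| = 9.300 ✓; |QE| = 9.300 ✓; ∠(QE, ER) = 90.00° ✓; |ER| = 26.10 ✓; |BR| = 27.65 ✓.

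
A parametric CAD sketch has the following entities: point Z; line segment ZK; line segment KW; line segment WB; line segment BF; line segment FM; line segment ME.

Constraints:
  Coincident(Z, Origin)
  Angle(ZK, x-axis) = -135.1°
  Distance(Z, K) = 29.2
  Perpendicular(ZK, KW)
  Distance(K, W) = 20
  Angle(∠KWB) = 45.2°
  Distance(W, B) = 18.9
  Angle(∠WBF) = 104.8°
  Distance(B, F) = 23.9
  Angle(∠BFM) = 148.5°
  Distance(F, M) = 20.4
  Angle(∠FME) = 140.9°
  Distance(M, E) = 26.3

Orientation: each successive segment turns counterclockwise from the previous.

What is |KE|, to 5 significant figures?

46.352

Z is at the origin; ZK runs at -135.1° with length 29.2, so K = (-20.684, -20.611). ZK is perpendicular to KW, so KW runs at -45.100°; with |KW| = 20.0, W = (-6.5661, -34.778). ∠KWB = 45.2° gives WB at 89.700° from the x-axis; with |WB| = 18.9, B = (-6.4671, -15.879). ∠WBF = 104.8° gives BF at 164.90° from the x-axis; with |BF| = 23.9, F = (-29.542, -9.6524). ∠BFM = 148.5° gives FM at -163.60° from the x-axis; with |FM| = 20.4, M = (-49.112, -15.412). ∠FME = 140.9° gives ME at -124.50° from the x-axis; with |ME| = 26.3, E = (-64.008, -37.087). Then |KE| = |E − K| = 46.352.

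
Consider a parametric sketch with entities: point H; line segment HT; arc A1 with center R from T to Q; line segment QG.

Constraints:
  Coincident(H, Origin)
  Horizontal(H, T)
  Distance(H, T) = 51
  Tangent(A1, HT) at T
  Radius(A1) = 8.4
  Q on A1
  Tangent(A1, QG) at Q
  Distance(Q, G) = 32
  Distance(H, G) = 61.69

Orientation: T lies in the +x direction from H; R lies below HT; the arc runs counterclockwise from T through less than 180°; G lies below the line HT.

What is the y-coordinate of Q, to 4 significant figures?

-9.281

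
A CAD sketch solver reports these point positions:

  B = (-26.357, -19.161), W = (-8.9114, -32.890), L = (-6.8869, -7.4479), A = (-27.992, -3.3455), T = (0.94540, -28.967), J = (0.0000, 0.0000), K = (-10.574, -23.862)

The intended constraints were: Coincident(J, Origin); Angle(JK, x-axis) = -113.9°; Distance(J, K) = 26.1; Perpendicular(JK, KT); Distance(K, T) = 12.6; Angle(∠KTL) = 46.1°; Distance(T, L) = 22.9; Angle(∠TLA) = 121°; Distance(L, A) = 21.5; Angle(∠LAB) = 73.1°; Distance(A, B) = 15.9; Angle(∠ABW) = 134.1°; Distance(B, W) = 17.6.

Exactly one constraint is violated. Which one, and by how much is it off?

Distance(B, W) = 17.6 — off by 4.60.

J = (0.00, 0.00) ✓; JK at -113.9° ✓; |JK| = 26.10 ✓; ∠(JK, KT) = 90.00° ✓; |KT| = 12.60 ✓; ∠KTL = 46.10° ✓; |TL| = 22.90 ✓; ∠TLA = 121.0° ✓; |LA| = 21.50 ✓; ∠LAB = 73.10° ✓; |AB| = 15.90 ✓; ∠ABW = 134.1° ✓; |BW| = 22.20 ✗.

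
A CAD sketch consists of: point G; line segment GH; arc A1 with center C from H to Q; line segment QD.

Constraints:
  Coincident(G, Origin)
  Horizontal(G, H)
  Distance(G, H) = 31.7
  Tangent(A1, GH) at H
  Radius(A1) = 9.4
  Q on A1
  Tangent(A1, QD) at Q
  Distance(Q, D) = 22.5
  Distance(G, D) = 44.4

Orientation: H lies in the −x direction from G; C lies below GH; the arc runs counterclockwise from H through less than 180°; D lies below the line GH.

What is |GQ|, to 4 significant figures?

42.29

G is at the origin; GH is horizontal with |GH| = 31.7 and H on the −x side, so H = (-31.70, 0.000). The tangent condition forces CH to be normal to GH, so C = H + (0, -9.4) = (-31.70, -9.400). Since CQ ⟂ QD (tangency), |CD| = √(9.4² + 22.5²) = 24.38 regardless of where Q sits on A1. So D lies on both circle(G, 44.4) and circle(C, 24.38); the below-GH intersection is D = (-28.99, -33.63). Q is the foot of the tangent from D: Q = (-39.92, -13.97).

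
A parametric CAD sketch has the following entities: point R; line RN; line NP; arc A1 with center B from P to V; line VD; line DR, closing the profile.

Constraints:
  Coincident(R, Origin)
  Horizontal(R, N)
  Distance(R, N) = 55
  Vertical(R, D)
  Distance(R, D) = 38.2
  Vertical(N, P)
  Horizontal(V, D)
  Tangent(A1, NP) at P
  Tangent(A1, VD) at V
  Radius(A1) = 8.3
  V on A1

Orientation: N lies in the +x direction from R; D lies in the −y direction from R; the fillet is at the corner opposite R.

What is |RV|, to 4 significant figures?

60.33

R is at the origin; R and N share the same y with |RN| = 55.0 and N on the +x side, so N = (55.00, 0.000). RD is vertical with |RD| = 38.2 and D on the −y side, so D = (0.000, -38.20). The virtual corner opposite R is at (55.00, -38.20). The tangent condition forces BP to be normal to NP and tangency of A1 to VD means the radius BV is perpendicular to VD, with radius 8.3, so the center B sits 8.3 in from both sides at B = (46.70, -29.90). That places the tangent points at P = (55.00, -29.90) on NP and V = (46.70, -38.20) on VD. Then |RV| = |V − R| = 60.33.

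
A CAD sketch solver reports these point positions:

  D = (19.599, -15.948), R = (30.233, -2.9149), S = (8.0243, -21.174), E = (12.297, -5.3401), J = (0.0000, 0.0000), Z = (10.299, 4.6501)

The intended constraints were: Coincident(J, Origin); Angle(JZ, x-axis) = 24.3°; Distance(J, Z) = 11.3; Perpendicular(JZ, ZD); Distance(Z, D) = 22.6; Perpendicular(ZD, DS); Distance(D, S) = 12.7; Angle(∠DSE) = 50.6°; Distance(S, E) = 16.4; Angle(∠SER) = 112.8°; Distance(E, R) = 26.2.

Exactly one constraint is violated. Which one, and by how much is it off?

Distance(E, R) = 26.2 — off by 8.10.

J = (0.00, 0.00) ✓; JZ at 24.30° ✓; |JZ| = 11.30 ✓; ∠(JZ, ZD) = 90.00° ✓; |ZD| = 22.60 ✓; ∠(ZD, DS) = 90.00° ✓; |DS| = 12.70 ✓; ∠DSE = 50.60° ✓; |SE| = 16.40 ✓; ∠SER = 112.8° ✓; |ER| = 18.10 ✗.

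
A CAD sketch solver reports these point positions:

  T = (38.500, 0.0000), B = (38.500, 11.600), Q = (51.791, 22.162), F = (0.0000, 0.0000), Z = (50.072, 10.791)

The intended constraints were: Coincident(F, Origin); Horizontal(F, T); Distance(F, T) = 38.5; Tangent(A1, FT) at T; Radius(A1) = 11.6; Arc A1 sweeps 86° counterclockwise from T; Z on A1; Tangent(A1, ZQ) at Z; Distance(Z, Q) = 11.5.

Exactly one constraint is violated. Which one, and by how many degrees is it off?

Tangent(A1, ZQ) at Z — off by 4.60°.

F = (0.00, 0.00) ✓; F.y = 0.00, T.y = 0.00 ✓; |FT| = 38.50 ✓; ∠(BT, TF) = 90.00° ✓; |BT| = 11.60 ✓; bearing(B→Z) − bearing(B→T) = 86.00° ✓; |BZ| = 11.60 ✓; ∠(BZ, ZQ) = 94.60° ✗; |ZQ| = 11.50 ✓.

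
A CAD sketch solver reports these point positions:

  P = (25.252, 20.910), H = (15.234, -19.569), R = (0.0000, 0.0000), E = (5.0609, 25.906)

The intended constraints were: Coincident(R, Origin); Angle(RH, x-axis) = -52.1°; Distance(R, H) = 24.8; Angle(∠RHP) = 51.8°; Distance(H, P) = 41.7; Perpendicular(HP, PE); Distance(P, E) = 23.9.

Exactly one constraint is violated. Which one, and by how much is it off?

Distance(P, E) = 23.9 — off by 3.10.

R = (0.00, 0.00) ✓; RH at -52.10° ✓; |RH| = 24.80 ✓; ∠RHP = 51.80° ✓; |HP| = 41.70 ✓; ∠(HP, PE) = 90.00° ✓; |PE| = 20.80 ✗.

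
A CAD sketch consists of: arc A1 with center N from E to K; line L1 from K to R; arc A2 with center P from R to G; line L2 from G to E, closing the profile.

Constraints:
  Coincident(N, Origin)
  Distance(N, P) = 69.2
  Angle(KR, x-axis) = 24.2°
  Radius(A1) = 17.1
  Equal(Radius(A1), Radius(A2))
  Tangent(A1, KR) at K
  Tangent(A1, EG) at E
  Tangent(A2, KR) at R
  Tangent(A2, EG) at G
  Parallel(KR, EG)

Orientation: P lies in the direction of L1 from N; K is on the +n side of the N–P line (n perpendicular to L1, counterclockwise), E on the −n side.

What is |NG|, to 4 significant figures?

71.28

The slot axis is L1's direction at 24.2°, so u = (cos 24.2°, sin 24.2°) = (0.9121, 0.4099) and n = (−sin 24.2°, cos 24.2°) = (-0.4099, 0.9121). N is at the origin and P lies 69.2 along u from N, so P = 69.2·u = (63.12, 28.37). Tangency of A1 to both parallel lines with radius 17.1 puts K and E at N ± 17.1·n: K = (-7.010, 15.60), E = (7.010, -15.60). Equal radii place R and G the same way about P: R = P + 17.1·n = (56.11, 43.96), G = P − 17.1·n = (70.13, 12.77). Then |NG| = |G − N| = 71.28.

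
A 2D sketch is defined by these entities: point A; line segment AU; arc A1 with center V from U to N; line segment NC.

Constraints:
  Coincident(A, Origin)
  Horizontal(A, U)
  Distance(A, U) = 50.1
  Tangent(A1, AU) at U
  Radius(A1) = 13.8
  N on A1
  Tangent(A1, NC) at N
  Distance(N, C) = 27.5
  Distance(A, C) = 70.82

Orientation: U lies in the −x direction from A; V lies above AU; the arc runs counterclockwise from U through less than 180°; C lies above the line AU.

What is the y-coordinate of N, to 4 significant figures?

22.02

Checks: A = (0.00, 0.00) ✓; |VN| = 13.80 ✓; ∠(VN, NC) = 90.00° ✓; |NC| = 27.50 ✓; |AC| = 70.82 ✓.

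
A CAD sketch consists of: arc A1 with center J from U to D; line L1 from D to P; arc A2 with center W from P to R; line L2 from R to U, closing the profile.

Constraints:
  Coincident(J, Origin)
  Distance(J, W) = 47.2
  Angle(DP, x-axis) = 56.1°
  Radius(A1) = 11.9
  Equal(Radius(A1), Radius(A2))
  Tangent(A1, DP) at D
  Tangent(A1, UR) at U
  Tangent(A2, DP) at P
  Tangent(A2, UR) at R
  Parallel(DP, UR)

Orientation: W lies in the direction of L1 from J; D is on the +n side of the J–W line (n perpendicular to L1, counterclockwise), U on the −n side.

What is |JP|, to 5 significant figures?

48.677

The slot axis is L1's direction at 56.1°, so u = (cos 56.1°, sin 56.1°) = (0.55775, 0.83001) and n = (−sin 56.1°, cos 56.1°) = (-0.83001, 0.55775). J is at the origin and W lies 47.2 along u from J, so W = 47.2·u = (26.326, 39.177). Tangency of A1 to both parallel lines with radius 11.9 puts D and U at J ± 11.9·n: D = (-9.8771, 6.6372), U = (9.8771, -6.6372). Equal radii place P and R the same way about W: P = W + 11.9·n = (16.448, 45.814), R = W − 11.9·n = (36.203, 32.539). Then |JP| = |P − J| = 48.677.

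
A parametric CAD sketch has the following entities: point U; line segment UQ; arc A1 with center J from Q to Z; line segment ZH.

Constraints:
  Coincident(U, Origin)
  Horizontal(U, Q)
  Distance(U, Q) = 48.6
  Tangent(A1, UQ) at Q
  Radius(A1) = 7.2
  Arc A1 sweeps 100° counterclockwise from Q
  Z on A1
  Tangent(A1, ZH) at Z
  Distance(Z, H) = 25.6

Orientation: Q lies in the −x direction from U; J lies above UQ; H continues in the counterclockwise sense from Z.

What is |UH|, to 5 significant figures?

56.964

U is at the origin; UQ is horizontal with |UQ| = 48.6 and Q on the −x side, so Q = (-48.600, 0.0000). The tangent condition forces JQ to be normal to UQ, so J = Q + (0, 7.2) = (-48.600, 7.2000). On A1, Q sits at bearing -90° from J; a 100° counterclockwise sweep puts Z at bearing 10°, so Z = J + 7.2·(cos 10°, sin 10°) = (-41.509, 8.4503). The tangent condition forces JZ to be normal to ZH, so ZH runs along (−sin 10°, cos 10°); with |ZH| = 25.6, H = (-45.955, 33.661). Then |UH| = |H − U| = 56.964.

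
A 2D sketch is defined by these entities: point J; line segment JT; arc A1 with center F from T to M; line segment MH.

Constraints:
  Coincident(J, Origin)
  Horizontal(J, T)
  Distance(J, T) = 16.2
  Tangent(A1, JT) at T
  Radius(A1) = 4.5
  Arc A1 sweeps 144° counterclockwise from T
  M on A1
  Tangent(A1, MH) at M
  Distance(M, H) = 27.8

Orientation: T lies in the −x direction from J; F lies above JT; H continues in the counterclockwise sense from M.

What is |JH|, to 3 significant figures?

43.6

J is at the origin; JT is horizontal with |JT| = 16.2 and T on the −x side, so T = (-16.2, 0.00). A1 meets JT tangentially, so FT is at right angles to JT, so F = T + (0, 4.5) = (-16.2, 4.50). On A1, T sits at bearing -90° from F; a 144° counterclockwise sweep puts M at bearing 54°, so M = F + 4.5·(cos 54°, sin 54°) = (-13.6, 8.14). The tangent condition forces FM to be normal to MH, so MH runs along (−sin 54°, cos 54°); with |MH| = 27.8, H = (-36.0, 24.5). Then |JH| = |H − J| = 43.6.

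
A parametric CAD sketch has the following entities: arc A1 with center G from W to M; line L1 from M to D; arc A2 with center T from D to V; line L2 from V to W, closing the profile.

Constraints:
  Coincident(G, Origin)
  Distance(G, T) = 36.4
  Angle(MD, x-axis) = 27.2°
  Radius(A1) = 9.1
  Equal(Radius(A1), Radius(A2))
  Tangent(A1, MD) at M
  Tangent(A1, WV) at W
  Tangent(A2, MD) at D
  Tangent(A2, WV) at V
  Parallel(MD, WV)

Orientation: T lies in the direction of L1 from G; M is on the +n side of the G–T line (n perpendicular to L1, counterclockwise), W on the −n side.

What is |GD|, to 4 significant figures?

37.52

The slot axis is L1's direction at 27.2°, so u = (cos 27.2°, sin 27.2°) = (0.8894, 0.4571) and n = (−sin 27.2°, cos 27.2°) = (-0.4571, 0.8894). G is at the origin and T lies 36.4 along u from G, so T = 36.4·u = (32.37, 16.64). Tangency of A1 to both parallel lines with radius 9.1 puts M and W at G ± 9.1·n: M = (-4.160, 8.094), W = (4.160, -8.094). Equal radii place D and V the same way about T: D = T + 9.1·n = (28.22, 24.73), V = T − 9.1·n = (36.53, 8.545). Then |GD| = |D − G| = 37.52.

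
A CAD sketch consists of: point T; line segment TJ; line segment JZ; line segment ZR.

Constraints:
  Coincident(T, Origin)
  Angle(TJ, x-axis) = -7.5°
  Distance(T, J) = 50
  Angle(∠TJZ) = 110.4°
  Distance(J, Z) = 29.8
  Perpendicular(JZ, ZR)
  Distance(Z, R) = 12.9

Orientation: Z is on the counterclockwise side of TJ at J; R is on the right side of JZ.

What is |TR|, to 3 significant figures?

76.2

∠TJZ = 110.4°, so JZ runs at -7.5° + (180° − 110.4°) = 62.1° from the x-axis; with |JZ| = 29.8, Z = J + 29.8·(cos 62.1°, sin 62.1°) = (63.5, 19.8). JZ is perpendicular to ZR; with |ZR| = 12.9 on the right of JZ, R = Z + 12.9·(0.884, -0.468) = (74.9, 13.8). Then |TR| = |R − T| = 76.2.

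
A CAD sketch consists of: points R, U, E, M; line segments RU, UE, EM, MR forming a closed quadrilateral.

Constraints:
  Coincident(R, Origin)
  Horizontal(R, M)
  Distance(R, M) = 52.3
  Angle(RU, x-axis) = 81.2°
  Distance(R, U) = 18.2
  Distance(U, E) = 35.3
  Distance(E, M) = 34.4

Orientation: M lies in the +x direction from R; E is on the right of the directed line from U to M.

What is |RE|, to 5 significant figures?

23.932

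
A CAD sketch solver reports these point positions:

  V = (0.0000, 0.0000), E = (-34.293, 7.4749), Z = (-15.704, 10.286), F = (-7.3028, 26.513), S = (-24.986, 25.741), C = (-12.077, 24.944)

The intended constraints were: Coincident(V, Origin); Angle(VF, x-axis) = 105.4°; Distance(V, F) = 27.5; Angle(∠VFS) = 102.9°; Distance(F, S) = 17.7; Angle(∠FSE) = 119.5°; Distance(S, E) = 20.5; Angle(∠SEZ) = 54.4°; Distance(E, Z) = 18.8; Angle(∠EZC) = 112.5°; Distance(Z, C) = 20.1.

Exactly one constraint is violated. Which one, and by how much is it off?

Distance(Z, C) = 20.1 — off by 5.00.

V = (0.00, 0.00) ✓; VF at 105.4° ✓; |VF| = 27.50 ✓; ∠VFS = 102.9° ✓; |FS| = 17.70 ✓; ∠FSE = 119.5° ✓; |SE| = 20.50 ✓; ∠SEZ = 54.40° ✓; |EZ| = 18.80 ✓; ∠EZC = 112.5° ✓; |ZC| = 15.10 ✗.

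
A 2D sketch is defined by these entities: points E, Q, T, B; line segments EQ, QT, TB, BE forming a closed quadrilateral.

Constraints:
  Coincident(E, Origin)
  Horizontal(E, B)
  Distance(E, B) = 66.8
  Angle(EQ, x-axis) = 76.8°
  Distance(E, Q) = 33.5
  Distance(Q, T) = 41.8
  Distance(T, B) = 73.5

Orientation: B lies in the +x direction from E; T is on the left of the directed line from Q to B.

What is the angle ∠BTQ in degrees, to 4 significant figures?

65.10°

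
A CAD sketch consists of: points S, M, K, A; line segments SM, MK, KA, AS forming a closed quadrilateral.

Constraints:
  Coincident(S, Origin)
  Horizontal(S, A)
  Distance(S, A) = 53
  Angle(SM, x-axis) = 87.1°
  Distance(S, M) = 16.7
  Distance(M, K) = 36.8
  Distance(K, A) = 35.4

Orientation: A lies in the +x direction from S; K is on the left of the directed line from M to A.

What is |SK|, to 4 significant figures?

46.37

Checks: |MK| = 36.80 ✓; |KA| = 35.40 ✓.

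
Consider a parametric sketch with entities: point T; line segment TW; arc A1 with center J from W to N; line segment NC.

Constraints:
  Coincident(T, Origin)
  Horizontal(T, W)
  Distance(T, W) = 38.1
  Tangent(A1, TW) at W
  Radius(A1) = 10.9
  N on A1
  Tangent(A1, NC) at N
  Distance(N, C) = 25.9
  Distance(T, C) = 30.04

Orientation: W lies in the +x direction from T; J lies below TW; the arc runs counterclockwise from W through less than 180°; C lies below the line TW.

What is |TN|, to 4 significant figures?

29.46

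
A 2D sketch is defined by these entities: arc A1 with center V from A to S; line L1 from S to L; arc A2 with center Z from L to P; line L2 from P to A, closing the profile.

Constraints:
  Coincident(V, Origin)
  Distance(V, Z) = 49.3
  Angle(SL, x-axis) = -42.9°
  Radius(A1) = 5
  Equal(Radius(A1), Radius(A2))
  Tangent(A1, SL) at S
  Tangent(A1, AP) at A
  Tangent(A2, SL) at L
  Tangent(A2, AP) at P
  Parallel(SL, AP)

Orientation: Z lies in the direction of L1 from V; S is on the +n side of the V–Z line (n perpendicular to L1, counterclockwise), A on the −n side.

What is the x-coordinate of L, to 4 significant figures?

39.52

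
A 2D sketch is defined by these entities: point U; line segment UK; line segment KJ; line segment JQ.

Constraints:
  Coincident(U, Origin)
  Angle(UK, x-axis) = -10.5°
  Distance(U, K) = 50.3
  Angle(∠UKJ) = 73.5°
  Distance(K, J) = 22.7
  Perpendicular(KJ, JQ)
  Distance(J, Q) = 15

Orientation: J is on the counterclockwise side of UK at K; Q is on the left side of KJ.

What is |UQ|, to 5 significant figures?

34.277

∠UKJ = 73.5°, so KJ runs at -10.5° + (180° − 73.5°) = 96.000° from the x-axis; with |KJ| = 22.7, J = K + 22.7·(cos 96.000°, sin 96.000°) = (47.085, 13.409). KJ is perpendicular to JQ; with |JQ| = 15.0 on the left of KJ, Q = J + 15.0·(-0.99452, -0.10453) = (32.167, 11.841). Then |UQ| = |Q − U| = 34.277.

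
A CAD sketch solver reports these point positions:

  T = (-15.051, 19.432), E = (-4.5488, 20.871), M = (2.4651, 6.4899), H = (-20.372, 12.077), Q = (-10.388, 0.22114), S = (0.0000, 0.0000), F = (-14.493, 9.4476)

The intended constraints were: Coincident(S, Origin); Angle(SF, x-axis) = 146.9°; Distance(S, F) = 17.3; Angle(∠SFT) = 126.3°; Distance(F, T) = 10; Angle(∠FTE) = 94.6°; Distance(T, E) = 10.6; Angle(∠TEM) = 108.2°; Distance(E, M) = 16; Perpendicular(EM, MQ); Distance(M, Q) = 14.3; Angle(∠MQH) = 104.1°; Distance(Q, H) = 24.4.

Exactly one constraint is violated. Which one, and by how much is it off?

Distance(Q, H) = 24.4 — off by 8.90.

S = (0.00, 0.00) ✓; SF at 146.9° ✓; |SF| = 17.30 ✓; ∠SFT = 126.3° ✓; |FT| = 10.00 ✓; ∠FTE = 94.60° ✓; |TE| = 10.60 ✓; ∠TEM = 108.2° ✓; |EM| = 16.00 ✓; ∠(EM, MQ) = 90.00° ✓; |MQ| = 14.30 ✓; ∠MQH = 104.1° ✓; |QH| = 15.50 ✗.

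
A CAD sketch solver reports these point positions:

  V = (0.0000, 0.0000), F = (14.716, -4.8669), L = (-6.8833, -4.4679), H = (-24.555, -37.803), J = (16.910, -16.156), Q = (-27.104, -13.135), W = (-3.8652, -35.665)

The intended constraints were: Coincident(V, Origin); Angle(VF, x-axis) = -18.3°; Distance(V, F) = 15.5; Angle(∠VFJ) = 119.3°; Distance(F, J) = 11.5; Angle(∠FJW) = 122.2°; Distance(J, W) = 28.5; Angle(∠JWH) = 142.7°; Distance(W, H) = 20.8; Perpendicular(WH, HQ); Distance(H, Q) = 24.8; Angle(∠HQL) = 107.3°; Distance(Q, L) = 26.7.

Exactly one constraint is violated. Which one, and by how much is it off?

Distance(Q, L) = 26.7 — off by 4.70.

V = (0.00, 0.00) ✓; VF at -18.30° ✓; |VF| = 15.50 ✓; ∠VFJ = 119.3° ✓; |FJ| = 11.50 ✓; ∠FJW = 122.2° ✓; |JW| = 28.50 ✓; ∠JWH = 142.7° ✓; |WH| = 20.80 ✓; ∠(WH, HQ) = 90.00° ✓; |HQ| = 24.80 ✓; ∠HQL = 107.3° ✓; |QL| = 22.00 ✗.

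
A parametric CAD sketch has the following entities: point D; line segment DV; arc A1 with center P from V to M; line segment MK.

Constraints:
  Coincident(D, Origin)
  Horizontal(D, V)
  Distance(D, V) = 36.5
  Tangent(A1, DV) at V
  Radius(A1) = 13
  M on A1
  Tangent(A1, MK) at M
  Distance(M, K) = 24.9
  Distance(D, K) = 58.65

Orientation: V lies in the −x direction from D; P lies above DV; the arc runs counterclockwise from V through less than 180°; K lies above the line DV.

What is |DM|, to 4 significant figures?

34.03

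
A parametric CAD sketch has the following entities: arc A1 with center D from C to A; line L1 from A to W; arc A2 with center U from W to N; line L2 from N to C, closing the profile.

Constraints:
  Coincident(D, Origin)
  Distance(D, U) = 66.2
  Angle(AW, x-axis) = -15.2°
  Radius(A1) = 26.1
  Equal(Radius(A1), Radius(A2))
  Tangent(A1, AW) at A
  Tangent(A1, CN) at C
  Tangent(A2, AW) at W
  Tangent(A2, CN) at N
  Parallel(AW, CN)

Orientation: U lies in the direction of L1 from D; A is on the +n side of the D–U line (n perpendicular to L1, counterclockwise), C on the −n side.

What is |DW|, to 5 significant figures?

71.159

Tangency of A1 to both parallel lines with radius 26.1 puts A and C at D ± 26.1·n: A = (6.8431, 25.187), C = (-6.8431, -25.187). Equal radii place W and N the same way about U: W = U + 26.1·n = (70.727, 7.8300), N = U − 26.1·n = (57.041, -42.544). Then |DW| = |W − D| = 71.159.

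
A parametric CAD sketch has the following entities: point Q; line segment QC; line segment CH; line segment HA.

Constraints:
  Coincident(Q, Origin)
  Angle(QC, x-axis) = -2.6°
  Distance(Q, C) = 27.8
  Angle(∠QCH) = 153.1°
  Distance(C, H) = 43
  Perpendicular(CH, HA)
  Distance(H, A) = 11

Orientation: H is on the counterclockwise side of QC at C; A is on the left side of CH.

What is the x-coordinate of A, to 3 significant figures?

62.4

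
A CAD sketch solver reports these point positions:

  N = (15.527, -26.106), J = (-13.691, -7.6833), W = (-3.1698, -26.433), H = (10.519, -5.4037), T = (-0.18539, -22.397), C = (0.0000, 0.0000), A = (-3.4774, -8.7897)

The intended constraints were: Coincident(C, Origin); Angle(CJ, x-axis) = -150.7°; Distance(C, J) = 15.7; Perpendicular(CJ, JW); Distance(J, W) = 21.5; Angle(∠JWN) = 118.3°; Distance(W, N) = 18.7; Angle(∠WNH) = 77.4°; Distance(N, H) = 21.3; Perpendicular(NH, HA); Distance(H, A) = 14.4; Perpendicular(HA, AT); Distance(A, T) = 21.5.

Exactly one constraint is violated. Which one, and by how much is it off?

Distance(A, T) = 21.5 — off by 7.50.

C = (0.00, 0.00) ✓; CJ at -150.7° ✓; |CJ| = 15.70 ✓; ∠(CJ, JW) = 90.00° ✓; |JW| = 21.50 ✓; ∠JWN = 118.3° ✓; |WN| = 18.70 ✓; ∠WNH = 77.40° ✓; |NH| = 21.30 ✓; ∠(NH, HA) = 90.00° ✓; |HA| = 14.40 ✓; ∠(HA, AT) = 90.00° ✓; |AT| = 14.00 ✗.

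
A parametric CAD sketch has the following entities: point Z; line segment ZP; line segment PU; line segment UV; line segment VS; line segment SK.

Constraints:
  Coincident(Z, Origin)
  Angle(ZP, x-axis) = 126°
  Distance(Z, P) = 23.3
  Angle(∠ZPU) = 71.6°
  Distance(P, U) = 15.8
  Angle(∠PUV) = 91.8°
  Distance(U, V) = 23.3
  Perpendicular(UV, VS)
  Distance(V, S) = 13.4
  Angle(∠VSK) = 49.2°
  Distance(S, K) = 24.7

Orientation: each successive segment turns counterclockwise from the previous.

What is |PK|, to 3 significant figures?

19.2

Z is at the origin; ZP runs at 126.0° with length 23.3, so P = (-13.7, 18.9). ∠ZPU = 71.6° gives PU at -126° from the x-axis; with |PU| = 15.8, U = (-22.9, 6.00). ∠PUV = 91.8° gives UV at -37.4° from the x-axis; with |UV| = 23.3, V = (-4.38, -8.15). UV is perpendicular to VS, so VS runs at 52.6°; with |VS| = 13.4, S = (3.76, 2.50). ∠VSK = 49.2° gives SK at -177° from the x-axis; with |SK| = 24.7, K = (-20.9, 1.03). Then |PK| = |K − P| = 19.2.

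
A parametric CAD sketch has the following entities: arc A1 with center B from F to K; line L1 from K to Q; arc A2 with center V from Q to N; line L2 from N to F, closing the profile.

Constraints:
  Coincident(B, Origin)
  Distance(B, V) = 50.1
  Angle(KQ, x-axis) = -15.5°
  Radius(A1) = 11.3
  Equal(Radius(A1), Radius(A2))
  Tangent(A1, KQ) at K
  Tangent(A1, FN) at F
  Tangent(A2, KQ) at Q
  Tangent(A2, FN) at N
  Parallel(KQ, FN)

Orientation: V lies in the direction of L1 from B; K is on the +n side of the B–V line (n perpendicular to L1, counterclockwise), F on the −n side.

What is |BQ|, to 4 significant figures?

51.36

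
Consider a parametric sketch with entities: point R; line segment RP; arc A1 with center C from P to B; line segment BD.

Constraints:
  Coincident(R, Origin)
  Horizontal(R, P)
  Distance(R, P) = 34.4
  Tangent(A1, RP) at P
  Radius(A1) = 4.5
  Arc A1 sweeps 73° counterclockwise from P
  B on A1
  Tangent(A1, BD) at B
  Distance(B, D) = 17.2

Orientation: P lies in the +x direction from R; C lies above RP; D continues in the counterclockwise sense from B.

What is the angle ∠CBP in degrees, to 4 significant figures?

53.50°

R is at the origin; RP is horizontal with |RP| = 34.4 and P on the +x side, so P = (34.40, 0.000). A1 meets RP tangentially, so CP is at right angles to RP, so C = P + (0, 4.5) = (34.40, 4.500). On A1, P sits at bearing -90° from C; a 73° counterclockwise sweep puts B at bearing -17°, so B = C + 4.5·(cos -17°, sin -17°) = (38.70, 3.184). Then cos ∠CBP = BC·BP / (|BC||BP|), giving 53.50°.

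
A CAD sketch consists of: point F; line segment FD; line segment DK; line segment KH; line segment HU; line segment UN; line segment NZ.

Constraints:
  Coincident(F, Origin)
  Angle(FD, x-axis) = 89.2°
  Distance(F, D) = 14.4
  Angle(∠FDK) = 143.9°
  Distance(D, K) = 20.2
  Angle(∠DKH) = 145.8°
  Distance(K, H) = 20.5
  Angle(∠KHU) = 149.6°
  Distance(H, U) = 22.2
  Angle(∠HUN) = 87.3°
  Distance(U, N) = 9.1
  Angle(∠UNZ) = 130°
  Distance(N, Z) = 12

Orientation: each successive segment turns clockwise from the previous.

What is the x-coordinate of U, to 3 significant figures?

53.5

F is at the origin; FD runs at 89.2° with length 14.4, so D = (0.201, 14.4). ∠FDK = 143.9° gives DK at 53.1° from the x-axis; with |DK| = 20.2, K = (12.3, 30.6). ∠DKH = 145.8° gives KH at 18.9° from the x-axis; with |KH| = 20.5, H = (31.7, 37.2). ∠KHU = 149.6° gives HU at -11.5° from the x-axis; with |HU| = 22.2, U = (53.5, 32.8). So U.x = 53.5.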